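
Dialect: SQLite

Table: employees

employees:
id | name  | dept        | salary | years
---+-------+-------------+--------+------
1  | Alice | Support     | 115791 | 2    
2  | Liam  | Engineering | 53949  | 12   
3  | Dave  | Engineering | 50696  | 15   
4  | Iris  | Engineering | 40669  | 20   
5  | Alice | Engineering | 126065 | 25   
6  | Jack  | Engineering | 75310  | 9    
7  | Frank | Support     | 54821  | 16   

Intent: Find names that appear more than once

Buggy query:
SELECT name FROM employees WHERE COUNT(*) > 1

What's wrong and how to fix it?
Bug: COUNT(*) is an aggregate and cannot be used in WHERE

Fix: GROUP BY name, then filter groups with HAVING COUNT(*) > 1

Corrected query:
SELECT name FROM employees GROUP BY name HAVING COUNT(*) > 1

Result:
name 
-----
Alice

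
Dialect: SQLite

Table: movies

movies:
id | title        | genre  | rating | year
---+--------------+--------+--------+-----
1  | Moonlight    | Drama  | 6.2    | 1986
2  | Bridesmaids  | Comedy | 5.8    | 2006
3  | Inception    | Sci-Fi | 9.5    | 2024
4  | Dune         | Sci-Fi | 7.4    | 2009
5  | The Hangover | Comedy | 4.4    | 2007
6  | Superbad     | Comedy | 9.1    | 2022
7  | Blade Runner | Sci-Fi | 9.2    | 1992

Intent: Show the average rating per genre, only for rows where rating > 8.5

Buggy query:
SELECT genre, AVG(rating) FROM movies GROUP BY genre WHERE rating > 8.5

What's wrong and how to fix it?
Bug: Row-level WHERE must come before GROUP BY in the clause order

Fix: Place WHERE between FROM and GROUP BY

Corrected query:
SELECT genre, AVG(rating) FROM movies WHERE rating > 8.5 GROUP BY genre

Result:
genre  | AVG(rating)
-------+------------
Comedy | 9.1        
Sci-Fi | 9.35       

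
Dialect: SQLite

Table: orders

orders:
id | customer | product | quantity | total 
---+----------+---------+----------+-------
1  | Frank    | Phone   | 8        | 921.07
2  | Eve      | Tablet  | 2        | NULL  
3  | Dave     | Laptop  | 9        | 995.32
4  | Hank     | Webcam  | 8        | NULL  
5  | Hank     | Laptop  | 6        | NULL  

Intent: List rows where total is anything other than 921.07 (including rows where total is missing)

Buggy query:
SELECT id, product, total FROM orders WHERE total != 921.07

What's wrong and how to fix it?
Bug: Inequality against NULL is unknown, not true; rows with NULL are dropped

Fix: Handle NULL separately with IS NULL alongside the inequality

Corrected query:
SELECT id, product, total FROM orders WHERE total != 921.07 OR total IS NULL

Result:
id | product | total 
---+---------+-------
2  | Tablet  | NULL  
3  | Laptop  | 995.32
4  | Webcam  | NULL  
5  | Laptop  | NULL  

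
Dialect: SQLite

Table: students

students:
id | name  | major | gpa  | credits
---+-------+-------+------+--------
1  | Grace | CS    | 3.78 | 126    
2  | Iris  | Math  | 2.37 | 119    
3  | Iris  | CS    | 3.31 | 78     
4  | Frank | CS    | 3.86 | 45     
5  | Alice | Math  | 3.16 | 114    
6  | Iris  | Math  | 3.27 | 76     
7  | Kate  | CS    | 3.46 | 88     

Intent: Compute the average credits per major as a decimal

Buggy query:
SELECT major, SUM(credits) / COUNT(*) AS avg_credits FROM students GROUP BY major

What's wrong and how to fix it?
Bug: Both operands are integers, so '/' performs integer division and truncates

Fix: Multiply by 1.0 (or CAST to REAL) to force floating-point division

Corrected query:
SELECT major, SUM(credits) * 1.0 / COUNT(*) AS avg_credits FROM students GROUP BY major

Result:
major | avg_credits
------+------------
CS    | 84.25      
Math  | 103        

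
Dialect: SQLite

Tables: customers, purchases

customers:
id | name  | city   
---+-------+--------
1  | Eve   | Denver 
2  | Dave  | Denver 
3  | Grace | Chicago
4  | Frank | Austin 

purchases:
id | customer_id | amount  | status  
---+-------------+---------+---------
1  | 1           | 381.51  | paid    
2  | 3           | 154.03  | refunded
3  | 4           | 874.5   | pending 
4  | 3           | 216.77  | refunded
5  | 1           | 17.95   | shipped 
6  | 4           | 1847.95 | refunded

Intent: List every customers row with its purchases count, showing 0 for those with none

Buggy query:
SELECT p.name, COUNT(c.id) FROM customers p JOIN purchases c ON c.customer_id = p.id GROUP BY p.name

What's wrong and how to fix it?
Bug: An inner join excludes parents with zero children

Fix: Switch to LEFT JOIN to retain unmatched parent rows

Corrected query:
SELECT p.name, COUNT(c.id) FROM customers p LEFT JOIN purchases c ON c.customer_id = p.id GROUP BY p.name

Result:
name  | COUNT(c.id)
------+------------
Dave  | 0          
Eve   | 2          
Frank | 2          
Grace | 2          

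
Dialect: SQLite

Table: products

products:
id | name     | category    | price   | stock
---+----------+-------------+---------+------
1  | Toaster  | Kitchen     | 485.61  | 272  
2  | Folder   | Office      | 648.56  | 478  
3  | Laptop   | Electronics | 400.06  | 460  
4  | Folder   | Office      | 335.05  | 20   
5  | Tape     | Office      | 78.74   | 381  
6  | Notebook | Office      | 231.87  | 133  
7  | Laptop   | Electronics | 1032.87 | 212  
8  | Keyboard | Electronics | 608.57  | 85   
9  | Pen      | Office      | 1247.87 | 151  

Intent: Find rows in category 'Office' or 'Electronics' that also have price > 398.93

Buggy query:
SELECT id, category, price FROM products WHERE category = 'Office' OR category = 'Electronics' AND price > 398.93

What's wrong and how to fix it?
Bug: AND binds tighter than OR, so this parses as category = 'Office' OR (category = 'Electronics' AND price > 398.93)

Fix: Add parentheses around the OR so the AND applies to both alternatives

Corrected query:
SELECT id, category, price FROM products WHERE (category = 'Office' OR category = 'Electronics') AND price > 398.93

Result:
id | category    | price  
---+-------------+--------
2  | Office      | 648.56 
3  | Electronics | 400.06 
7  | Electronics | 1032.87
8  | Electronics | 608.57 
9  | Office      | 1247.87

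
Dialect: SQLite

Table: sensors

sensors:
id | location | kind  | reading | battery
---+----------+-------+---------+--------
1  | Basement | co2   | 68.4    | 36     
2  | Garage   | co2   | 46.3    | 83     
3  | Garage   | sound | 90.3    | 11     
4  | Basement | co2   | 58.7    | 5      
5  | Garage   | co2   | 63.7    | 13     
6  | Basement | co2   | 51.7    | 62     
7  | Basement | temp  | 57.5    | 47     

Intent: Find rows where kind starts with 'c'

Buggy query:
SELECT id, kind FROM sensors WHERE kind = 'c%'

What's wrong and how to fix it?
Bug: '=' compares the literal string including the % character; pattern matching needs LIKE

Fix: Replace '=' with LIKE so 'c%' is treated as a pattern

Corrected query:
SELECT id, kind FROM sensors WHERE kind LIKE 'c%'

Result:
id | kind
---+-----
1  | co2 
2  | co2 
4  | co2 
5  | co2 
6  | co2 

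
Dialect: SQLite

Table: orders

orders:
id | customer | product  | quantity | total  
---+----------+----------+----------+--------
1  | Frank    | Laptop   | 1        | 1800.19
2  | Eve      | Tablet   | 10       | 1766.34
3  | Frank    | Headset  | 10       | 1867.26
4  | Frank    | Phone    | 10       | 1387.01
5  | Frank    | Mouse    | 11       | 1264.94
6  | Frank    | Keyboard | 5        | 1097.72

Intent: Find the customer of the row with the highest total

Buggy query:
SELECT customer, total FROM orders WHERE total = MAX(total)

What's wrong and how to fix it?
Bug: WHERE is evaluated per row; an aggregate over the whole table isn't defined there

Fix: Wrap MAX in a scalar subquery so WHERE compares against a single value

Corrected query:
SELECT customer, total FROM orders WHERE total = (SELECT MAX(total) FROM orders)

Result:
customer | total  
---------+--------
Frank    | 1867.26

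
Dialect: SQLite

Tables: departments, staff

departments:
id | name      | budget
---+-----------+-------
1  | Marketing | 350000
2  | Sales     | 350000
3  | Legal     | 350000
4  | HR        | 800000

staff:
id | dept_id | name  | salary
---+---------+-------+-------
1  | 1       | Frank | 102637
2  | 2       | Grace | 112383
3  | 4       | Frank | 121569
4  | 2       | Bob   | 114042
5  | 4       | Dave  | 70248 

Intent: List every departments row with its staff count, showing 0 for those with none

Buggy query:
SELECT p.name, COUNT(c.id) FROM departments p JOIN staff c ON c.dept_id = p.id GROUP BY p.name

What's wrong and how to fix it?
Bug: INNER JOIN drops departments rows that have no matching staff rows

Fix: Use LEFT JOIN so parents without children still appear (COUNT(c.id) gives 0)

Corrected query:
SELECT p.name, COUNT(c.id) FROM departments p LEFT JOIN staff c ON c.dept_id = p.id GROUP BY p.name

Result:
name      | COUNT(c.id)
----------+------------
HR        | 2          
Legal     | 0          
Marketing | 1          
Sales     | 2          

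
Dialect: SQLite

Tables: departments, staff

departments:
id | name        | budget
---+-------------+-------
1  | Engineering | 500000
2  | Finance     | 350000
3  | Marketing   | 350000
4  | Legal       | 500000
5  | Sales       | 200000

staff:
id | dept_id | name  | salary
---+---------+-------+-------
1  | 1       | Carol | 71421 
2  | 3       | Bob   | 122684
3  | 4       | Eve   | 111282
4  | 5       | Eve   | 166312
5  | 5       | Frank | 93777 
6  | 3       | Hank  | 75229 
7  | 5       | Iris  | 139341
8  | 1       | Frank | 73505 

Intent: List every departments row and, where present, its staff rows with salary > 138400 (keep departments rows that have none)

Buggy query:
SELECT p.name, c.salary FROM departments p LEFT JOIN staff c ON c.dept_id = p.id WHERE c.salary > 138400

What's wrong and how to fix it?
Bug: A WHERE condition on the right-hand table after LEFT JOIN drops unmatched parents

Fix: Move the right-table condition into the ON clause so unmatched parents are kept

Corrected query:
SELECT p.name, c.salary FROM departments p LEFT JOIN staff c ON c.dept_id = p.id AND c.salary > 138400

Result:
name        | salary
------------+-------
Engineering | NULL  
Finance     | NULL  
Marketing   | NULL  
Legal       | NULL  
Sales       | 139341
Sales       | 166312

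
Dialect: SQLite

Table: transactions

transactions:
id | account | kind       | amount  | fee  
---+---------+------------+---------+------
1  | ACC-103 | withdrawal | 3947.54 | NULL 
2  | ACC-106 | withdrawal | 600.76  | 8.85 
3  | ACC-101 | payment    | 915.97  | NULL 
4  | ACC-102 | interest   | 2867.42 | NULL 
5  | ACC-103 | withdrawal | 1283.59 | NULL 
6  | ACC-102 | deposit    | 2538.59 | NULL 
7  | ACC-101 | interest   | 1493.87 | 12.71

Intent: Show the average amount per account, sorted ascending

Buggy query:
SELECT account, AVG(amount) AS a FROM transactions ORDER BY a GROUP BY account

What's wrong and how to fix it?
Bug: ORDER BY appears before GROUP BY; SQL clause order requires GROUP BY first

Fix: Move ORDER BY to the end, after GROUP BY

Corrected query:
SELECT account, AVG(amount) AS a FROM transactions GROUP BY account ORDER BY a

Result:
account | a       
--------+---------
ACC-106 | 600.76  
ACC-101 | 1204.92 
ACC-103 | 2615.565
ACC-102 | 2703.005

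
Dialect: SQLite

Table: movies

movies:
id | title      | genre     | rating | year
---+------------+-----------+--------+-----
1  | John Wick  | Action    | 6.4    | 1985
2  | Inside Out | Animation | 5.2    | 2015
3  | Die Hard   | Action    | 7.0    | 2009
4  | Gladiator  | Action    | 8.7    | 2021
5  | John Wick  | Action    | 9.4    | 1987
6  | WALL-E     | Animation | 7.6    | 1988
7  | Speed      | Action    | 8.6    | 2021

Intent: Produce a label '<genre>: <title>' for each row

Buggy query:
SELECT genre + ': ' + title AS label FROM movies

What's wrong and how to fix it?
Bug: SQLite uses || for string concatenation; + coerces text to numbers (yielding 0)

Fix: Replace + with || to concatenate text

Corrected query:
SELECT genre || ': ' || title AS label FROM movies

Result:
label                
---------------------
Action: John Wick    
Animation: Inside Out
Action: Die Hard     
Action: Gladiator    
Action: John Wick    
Animation: WALL-E    
Action: Speed        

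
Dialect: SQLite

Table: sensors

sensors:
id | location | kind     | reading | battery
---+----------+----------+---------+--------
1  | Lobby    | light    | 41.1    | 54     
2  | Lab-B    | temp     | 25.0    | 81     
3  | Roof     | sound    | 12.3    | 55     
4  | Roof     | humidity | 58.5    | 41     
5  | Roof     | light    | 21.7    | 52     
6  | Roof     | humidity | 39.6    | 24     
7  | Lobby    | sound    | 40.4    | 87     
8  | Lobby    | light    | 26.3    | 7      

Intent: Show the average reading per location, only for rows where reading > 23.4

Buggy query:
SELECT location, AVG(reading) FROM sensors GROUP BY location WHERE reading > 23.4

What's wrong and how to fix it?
Bug: WHERE cannot follow GROUP BY

Fix: Place WHERE between FROM and GROUP BY

Corrected query:
SELECT location, AVG(reading) FROM sensors WHERE reading > 23.4 GROUP BY location

Result:
location | AVG(reading)
---------+-------------
Lab-B    | 25          
Lobby    | 35.933333   
Roof     | 49.05       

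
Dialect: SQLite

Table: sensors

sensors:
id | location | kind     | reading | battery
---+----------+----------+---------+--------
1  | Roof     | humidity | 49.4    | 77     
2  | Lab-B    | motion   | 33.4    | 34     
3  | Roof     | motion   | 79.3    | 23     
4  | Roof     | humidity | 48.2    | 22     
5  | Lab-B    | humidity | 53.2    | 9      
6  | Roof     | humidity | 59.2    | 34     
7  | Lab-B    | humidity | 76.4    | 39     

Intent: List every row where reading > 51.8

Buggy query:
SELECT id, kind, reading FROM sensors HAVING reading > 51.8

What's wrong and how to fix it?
Bug: This is a non-aggregate query (no GROUP BY, no aggregates), so in SQLite the HAVING clause is invalid here; a row-level condition belongs in WHERE

Fix: Use WHERE for row-level filtering

Corrected query:
SELECT id, kind, reading FROM sensors WHERE reading > 51.8

Result:
id | kind     | reading
---+----------+--------
3  | motion   | 79.3   
5  | humidity | 53.2   
6  | humidity | 59.2   
7  | humidity | 76.4   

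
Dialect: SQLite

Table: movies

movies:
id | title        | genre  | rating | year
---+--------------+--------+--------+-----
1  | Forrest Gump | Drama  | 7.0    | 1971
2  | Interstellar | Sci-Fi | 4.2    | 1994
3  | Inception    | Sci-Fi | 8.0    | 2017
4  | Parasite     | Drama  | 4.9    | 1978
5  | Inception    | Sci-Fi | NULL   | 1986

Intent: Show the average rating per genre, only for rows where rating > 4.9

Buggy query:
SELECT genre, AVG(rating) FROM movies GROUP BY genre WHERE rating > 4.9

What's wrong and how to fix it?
Bug: WHERE cannot follow GROUP BY

Fix: Place WHERE between FROM and GROUP BY

Corrected query:
SELECT genre, AVG(rating) FROM movies WHERE rating > 4.9 GROUP BY genre

Result:
genre  | AVG(rating)
-------+------------
Drama  | 7          
Sci-Fi | 8          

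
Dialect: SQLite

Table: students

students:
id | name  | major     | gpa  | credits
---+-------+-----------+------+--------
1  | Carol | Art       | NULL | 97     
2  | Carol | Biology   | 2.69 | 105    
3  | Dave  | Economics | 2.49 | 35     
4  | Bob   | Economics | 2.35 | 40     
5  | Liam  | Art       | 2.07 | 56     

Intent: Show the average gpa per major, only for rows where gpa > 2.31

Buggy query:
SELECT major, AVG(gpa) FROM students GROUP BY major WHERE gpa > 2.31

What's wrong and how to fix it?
Bug: Row-level WHERE must come before GROUP BY in the clause order

Fix: Place WHERE between FROM and GROUP BY

Corrected query:
SELECT major, AVG(gpa) FROM students WHERE gpa > 2.31 GROUP BY major

Result:
major     | AVG(gpa)
----------+---------
Biology   | 2.69    
Economics | 2.42    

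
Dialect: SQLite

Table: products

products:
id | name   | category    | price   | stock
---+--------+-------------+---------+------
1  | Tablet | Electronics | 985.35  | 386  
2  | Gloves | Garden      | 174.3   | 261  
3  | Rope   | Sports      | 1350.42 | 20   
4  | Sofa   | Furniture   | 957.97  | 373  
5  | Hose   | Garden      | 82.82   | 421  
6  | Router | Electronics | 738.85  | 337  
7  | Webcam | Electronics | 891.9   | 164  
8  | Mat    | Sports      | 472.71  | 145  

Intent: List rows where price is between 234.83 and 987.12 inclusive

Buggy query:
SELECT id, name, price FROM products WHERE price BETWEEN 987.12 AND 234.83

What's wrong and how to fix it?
Bug: The bounds are reversed; BETWEEN a AND b requires a <= b to match anything

Fix: Swap the bounds so the smaller value comes first

Corrected query:
SELECT id, name, price FROM products WHERE price BETWEEN 234.83 AND 987.12

Result:
id | name   | price 
---+--------+-------
1  | Tablet | 985.35
4  | Sofa   | 957.97
6  | Router | 738.85
7  | Webcam | 891.9 
8  | Mat    | 472.71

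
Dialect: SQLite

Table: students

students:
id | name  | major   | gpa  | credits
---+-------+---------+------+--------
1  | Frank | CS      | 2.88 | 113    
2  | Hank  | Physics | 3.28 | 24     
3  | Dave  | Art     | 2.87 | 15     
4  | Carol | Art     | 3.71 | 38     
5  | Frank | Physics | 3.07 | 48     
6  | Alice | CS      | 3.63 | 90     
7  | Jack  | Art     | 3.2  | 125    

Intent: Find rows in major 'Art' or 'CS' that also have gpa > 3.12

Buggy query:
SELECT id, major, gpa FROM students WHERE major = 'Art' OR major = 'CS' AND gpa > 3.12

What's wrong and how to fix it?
Bug: AND binds tighter than OR, so this parses as major = 'Art' OR (major = 'CS' AND gpa > 3.12)

Fix: Group the OR with parentheses (or use IN), then AND the threshold

Corrected query:
SELECT id, major, gpa FROM students WHERE (major = 'Art' OR major = 'CS') AND gpa > 3.12

Result:
id | major | gpa 
---+-------+-----
4  | Art   | 3.71
6  | CS    | 3.63
7  | Art   | 3.2 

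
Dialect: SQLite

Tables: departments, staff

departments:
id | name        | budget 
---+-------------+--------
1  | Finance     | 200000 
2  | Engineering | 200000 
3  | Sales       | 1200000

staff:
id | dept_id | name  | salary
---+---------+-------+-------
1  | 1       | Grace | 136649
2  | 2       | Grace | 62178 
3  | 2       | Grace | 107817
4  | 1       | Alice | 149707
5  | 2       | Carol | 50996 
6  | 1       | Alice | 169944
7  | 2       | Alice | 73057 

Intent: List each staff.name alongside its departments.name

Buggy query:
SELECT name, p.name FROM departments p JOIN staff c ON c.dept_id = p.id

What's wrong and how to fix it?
Bug: 'name' exists in both joined tables, so the database can't tell which one is meant

Fix: Prefix ambiguous columns with the table alias

Corrected query:
SELECT c.name, p.name FROM departments p JOIN staff c ON c.dept_id = p.id

Result:
name  | name       
------+------------
Grace | Finance    
Grace | Engineering
Grace | Engineering
Alice | Finance    
Carol | Engineering
Alice | Finance    
Alice | Engineering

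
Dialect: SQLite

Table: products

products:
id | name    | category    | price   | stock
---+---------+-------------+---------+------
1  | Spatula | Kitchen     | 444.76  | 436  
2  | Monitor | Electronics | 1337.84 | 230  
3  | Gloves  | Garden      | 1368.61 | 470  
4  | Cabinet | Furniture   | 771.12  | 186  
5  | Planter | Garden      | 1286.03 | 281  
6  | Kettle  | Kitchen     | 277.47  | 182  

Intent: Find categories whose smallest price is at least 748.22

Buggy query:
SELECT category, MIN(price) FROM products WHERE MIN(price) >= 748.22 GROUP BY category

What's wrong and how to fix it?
Bug: Aggregates like MIN are computed per group after WHERE runs

Fix: Use HAVING for the per-group MIN condition

Corrected query:
SELECT category, MIN(price) FROM products GROUP BY category HAVING MIN(price) >= 748.22

Result:
category    | MIN(price)
------------+-----------
Electronics | 1337.84   
Furniture   | 771.12    
Garden      | 1286.03   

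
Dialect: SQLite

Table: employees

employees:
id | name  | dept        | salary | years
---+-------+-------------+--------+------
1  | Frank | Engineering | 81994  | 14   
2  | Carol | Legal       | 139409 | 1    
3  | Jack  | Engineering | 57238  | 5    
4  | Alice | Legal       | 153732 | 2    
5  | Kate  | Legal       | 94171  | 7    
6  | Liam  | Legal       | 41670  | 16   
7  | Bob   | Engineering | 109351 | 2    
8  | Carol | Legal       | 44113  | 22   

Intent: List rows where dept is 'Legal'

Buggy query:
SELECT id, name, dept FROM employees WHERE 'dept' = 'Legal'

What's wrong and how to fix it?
Bug: 'dept' in single quotes is a string literal, not the column; the comparison is literal-vs-literal and never true

Fix: Remove the quotes around the column name (or use double quotes for an identifier)

Corrected query:
SELECT id, name, dept FROM employees WHERE dept = 'Legal'

Result:
id | name  | dept 
---+-------+------
2  | Carol | Legal
4  | Alice | Legal
5  | Kate  | Legal
6  | Liam  | Legal
8  | Carol | Legal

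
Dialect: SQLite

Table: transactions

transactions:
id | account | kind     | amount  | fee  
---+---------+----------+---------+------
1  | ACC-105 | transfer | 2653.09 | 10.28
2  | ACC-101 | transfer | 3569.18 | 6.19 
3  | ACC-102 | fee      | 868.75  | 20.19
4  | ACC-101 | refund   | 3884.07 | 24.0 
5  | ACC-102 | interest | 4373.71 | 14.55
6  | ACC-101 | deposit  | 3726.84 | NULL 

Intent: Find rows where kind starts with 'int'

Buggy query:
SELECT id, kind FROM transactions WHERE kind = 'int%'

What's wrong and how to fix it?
Bug: Wildcards only work with LIKE; '=' treats '%' as a literal character

Fix: Use LIKE for wildcard pattern matching

Corrected query:
SELECT id, kind FROM transactions WHERE kind LIKE 'int%'

Result:
id | kind    
---+---------
5  | interest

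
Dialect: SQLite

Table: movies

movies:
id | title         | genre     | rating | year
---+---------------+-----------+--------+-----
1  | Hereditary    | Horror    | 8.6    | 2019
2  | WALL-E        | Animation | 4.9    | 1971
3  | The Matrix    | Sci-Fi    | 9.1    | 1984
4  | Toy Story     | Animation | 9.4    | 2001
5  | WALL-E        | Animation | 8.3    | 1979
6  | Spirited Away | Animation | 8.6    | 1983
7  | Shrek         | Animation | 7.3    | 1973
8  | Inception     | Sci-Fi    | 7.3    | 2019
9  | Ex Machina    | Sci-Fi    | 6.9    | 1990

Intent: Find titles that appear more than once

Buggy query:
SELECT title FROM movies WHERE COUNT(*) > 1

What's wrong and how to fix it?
Bug: WHERE can't reference COUNT(*); aggregates are computed after WHERE

Fix: GROUP BY title, then filter groups with HAVING COUNT(*) > 1

Corrected query:
SELECT title FROM movies GROUP BY title HAVING COUNT(*) > 1

Result:
title 
------
WALL-E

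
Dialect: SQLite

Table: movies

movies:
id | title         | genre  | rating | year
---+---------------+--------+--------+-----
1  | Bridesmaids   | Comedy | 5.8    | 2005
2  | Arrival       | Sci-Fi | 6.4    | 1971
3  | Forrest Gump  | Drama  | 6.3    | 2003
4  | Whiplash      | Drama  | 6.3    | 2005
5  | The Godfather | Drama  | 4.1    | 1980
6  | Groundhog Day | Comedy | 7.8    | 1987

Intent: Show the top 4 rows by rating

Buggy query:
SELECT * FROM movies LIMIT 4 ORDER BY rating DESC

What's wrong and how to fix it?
Bug: LIMIT must come after ORDER BY

Fix: Swap the clauses: ORDER BY first, then LIMIT

Corrected query:
SELECT * FROM movies ORDER BY rating DESC LIMIT 4

Result:
id | title         | genre  | rating | year
---+---------------+--------+--------+-----
6  | Groundhog Day | Comedy | 7.8    | 1987
2  | Arrival       | Sci-Fi | 6.4    | 1971
3  | Forrest Gump  | Drama  | 6.3    | 2003
4  | Whiplash      | Drama  | 6.3    | 2005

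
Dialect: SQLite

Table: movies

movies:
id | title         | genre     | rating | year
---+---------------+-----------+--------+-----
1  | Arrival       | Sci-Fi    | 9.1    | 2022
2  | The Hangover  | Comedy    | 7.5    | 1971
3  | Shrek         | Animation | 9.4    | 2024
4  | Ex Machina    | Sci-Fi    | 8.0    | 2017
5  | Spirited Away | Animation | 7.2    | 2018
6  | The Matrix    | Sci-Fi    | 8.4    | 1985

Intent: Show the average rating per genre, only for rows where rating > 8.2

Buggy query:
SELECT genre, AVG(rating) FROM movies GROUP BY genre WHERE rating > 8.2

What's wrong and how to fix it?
Bug: Row-level WHERE must come before GROUP BY in the clause order

Fix: Place WHERE between FROM and GROUP BY

Corrected query:
SELECT genre, AVG(rating) FROM movies WHERE rating > 8.2 GROUP BY genre

Result:
genre     | AVG(rating)
----------+------------
Animation | 9.4        
Sci-Fi    | 8.75       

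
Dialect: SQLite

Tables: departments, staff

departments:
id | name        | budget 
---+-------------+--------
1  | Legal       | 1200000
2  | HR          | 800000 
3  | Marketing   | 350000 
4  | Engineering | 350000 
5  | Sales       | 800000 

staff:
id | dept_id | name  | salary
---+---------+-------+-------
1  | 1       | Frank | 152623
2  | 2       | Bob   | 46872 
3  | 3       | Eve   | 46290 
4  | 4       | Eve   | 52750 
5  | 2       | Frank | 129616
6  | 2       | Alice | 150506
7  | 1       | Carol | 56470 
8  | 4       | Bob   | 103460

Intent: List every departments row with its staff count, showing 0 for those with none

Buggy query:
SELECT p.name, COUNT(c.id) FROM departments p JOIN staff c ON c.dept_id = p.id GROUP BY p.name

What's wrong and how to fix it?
Bug: INNER JOIN drops departments rows that have no matching staff rows

Fix: Switch to LEFT JOIN to retain unmatched parent rows

Corrected query:
SELECT p.name, COUNT(c.id) FROM departments p LEFT JOIN staff c ON c.dept_id = p.id GROUP BY p.name

Result:
name        | COUNT(c.id)
------------+------------
Engineering | 2          
HR          | 3          
Legal       | 2          
Marketing   | 1          
Sales       | 0          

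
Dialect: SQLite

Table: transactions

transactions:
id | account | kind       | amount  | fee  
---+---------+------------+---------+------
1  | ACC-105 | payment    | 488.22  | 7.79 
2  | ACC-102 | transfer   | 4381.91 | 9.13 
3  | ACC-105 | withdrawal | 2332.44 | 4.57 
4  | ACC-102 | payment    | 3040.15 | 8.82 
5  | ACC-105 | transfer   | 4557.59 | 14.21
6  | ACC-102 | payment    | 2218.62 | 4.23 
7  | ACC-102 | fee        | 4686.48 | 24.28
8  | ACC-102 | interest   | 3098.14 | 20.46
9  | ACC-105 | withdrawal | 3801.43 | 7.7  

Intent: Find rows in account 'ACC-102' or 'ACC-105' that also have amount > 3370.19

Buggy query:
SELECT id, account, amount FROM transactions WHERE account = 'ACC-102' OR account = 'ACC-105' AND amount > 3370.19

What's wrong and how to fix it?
Bug: Without parentheses, AND is evaluated before OR, so the amount filter only applies to the 'ACC-105' branch

Fix: Add parentheses around the OR so the AND applies to both alternatives

Corrected query:
SELECT id, account, amount FROM transactions WHERE (account = 'ACC-102' OR account = 'ACC-105') AND amount > 3370.19

Result:
id | account | amount 
---+---------+--------
2  | ACC-102 | 4381.91
5  | ACC-105 | 4557.59
7  | ACC-102 | 4686.48
9  | ACC-105 | 3801.43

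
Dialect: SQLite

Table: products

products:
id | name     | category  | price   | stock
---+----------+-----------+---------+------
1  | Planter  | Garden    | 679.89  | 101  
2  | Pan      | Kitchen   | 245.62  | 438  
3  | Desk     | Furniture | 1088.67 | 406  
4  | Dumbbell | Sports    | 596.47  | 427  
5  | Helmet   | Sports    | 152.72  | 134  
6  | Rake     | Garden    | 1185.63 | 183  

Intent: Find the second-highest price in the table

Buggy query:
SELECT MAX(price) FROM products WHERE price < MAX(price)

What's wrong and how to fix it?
Bug: MAX(price) on the right of the comparison is an aggregate-in-WHERE error

Fix: Put the inner MAX in a scalar subquery

Corrected query:
SELECT MAX(price) FROM products WHERE price < (SELECT MAX(price) FROM products)

Result:
MAX(price)
----------
1088.67   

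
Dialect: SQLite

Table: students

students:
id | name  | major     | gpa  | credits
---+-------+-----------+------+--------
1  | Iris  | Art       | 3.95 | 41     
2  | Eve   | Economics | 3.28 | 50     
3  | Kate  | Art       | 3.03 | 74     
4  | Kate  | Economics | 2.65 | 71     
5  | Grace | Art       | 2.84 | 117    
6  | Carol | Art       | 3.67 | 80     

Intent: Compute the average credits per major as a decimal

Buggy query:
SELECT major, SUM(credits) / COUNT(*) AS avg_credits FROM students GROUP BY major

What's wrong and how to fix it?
Bug: SUM(credits) and COUNT(*) are both integers; the division truncates the fractional part

Fix: Cast one side to REAL so the division keeps the fractional part

Corrected query:
SELECT major, SUM(credits) * 1.0 / COUNT(*) AS avg_credits FROM students GROUP BY major

Result:
major     | avg_credits
----------+------------
Art       | 78         
Economics | 60.5       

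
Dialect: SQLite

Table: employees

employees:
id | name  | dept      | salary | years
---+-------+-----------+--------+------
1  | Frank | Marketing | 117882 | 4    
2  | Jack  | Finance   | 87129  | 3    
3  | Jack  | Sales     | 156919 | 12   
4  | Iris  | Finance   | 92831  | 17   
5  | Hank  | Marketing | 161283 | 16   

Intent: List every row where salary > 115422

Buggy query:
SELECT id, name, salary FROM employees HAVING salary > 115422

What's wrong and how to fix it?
Bug: HAVING filters the output of aggregation, but this query has no GROUP BY and no aggregate functions, so SQLite rejects it (HAVING clause on a non-aggregate query); the condition here is per row

Fix: Replace HAVING with WHERE since the condition applies to individual rows

Corrected query:
SELECT id, name, salary FROM employees WHERE salary > 115422

Result:
id | name  | salary
---+-------+-------
1  | Frank | 117882
3  | Jack  | 156919
5  | Hank  | 161283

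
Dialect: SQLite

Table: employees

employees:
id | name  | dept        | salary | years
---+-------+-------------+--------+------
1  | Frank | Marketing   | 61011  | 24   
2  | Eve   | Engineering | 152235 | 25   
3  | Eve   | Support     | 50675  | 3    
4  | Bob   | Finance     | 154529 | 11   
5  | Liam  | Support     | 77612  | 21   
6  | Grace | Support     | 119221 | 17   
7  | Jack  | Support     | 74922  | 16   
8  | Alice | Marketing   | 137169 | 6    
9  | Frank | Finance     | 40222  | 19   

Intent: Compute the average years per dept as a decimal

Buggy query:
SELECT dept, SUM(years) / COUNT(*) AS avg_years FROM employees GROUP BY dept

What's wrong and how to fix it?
Bug: SUM(years) and COUNT(*) are both integers; the division truncates the fractional part

Fix: Cast one side to REAL so the division keeps the fractional part

Corrected query:
SELECT dept, SUM(years) * 1.0 / COUNT(*) AS avg_years FROM employees GROUP BY dept

Result:
dept        | avg_years
------------+----------
Engineering | 25       
Finance     | 15       
Marketing   | 15       
Support     | 14.25    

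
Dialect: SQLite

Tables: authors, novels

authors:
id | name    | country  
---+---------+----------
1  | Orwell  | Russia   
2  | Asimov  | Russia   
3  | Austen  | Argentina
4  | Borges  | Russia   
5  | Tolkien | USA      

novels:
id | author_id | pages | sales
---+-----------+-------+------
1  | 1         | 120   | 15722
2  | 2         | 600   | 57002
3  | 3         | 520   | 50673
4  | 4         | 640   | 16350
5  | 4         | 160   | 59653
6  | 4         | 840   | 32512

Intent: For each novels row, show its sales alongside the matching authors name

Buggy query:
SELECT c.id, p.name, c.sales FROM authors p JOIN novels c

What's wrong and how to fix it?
Bug: Missing join condition: each novels row is matched to all authors rows instead of just its own

Fix: Add ON c.author_id = p.id to the JOIN

Corrected query:
SELECT c.id, p.name, c.sales FROM authors p JOIN novels c ON c.author_id = p.id

Result:
id | name   | sales
---+--------+------
1  | Orwell | 15722
2  | Asimov | 57002
3  | Austen | 50673
4  | Borges | 16350
5  | Borges | 59653
6  | Borges | 32512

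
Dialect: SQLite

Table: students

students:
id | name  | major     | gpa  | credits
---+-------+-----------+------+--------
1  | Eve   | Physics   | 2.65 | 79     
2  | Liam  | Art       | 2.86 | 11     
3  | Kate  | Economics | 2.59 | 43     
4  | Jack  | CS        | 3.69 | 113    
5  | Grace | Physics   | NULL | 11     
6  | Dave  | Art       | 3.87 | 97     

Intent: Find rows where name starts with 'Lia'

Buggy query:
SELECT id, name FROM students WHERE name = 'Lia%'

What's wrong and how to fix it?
Bug: '=' compares the literal string including the % character; pattern matching needs LIKE

Fix: Use LIKE for wildcard pattern matching

Corrected query:
SELECT id, name FROM students WHERE name LIKE 'Lia%'

Result:
id | name
---+-----
2  | Liam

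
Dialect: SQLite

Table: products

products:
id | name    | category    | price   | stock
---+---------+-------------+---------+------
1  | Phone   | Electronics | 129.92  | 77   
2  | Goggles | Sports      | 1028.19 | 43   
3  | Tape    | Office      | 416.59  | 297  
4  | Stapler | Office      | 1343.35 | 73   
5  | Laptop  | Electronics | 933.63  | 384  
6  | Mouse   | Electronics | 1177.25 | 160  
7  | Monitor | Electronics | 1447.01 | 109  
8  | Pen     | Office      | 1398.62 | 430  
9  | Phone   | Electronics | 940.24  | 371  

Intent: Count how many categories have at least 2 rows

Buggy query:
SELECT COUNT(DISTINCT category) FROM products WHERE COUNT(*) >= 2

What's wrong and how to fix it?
Bug: COUNT(*) cannot appear in WHERE; the per-group count doesn't exist yet

Fix: Group first with HAVING COUNT(*) >= 2, then COUNT the resulting groups

Corrected query:
SELECT COUNT(*) FROM (SELECT category FROM products GROUP BY category HAVING COUNT(*) >= 2)

Result:
COUNT(*)
--------
2       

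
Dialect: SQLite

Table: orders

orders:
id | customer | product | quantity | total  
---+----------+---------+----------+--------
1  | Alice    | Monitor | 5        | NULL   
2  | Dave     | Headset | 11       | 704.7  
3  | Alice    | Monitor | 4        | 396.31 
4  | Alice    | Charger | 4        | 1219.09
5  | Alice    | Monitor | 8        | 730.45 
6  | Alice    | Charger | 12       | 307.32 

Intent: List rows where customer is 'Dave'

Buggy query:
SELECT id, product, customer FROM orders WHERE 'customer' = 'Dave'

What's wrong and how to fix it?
Bug: 'customer' in single quotes is a string literal, not the column; the comparison is literal-vs-literal and never true

Fix: Reference the column as customer without single quotes

Corrected query:
SELECT id, product, customer FROM orders WHERE customer = 'Dave'

Result:
id | product | customer
---+---------+---------
2  | Headset | Dave    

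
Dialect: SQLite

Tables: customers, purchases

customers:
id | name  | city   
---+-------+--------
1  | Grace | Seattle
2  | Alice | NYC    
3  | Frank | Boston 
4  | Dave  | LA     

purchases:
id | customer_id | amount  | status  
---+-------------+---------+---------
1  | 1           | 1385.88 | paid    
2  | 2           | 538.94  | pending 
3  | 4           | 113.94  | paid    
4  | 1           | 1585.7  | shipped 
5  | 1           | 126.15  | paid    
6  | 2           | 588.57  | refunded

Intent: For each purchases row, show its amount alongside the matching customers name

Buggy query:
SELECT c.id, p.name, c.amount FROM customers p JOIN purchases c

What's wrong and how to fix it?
Bug: JOIN with no ON clause produces a cartesian product; every purchases row pairs with every customers row

Fix: Specify the join condition linking the foreign key to the parent id

Corrected query:
SELECT c.id, p.name, c.amount FROM customers p JOIN purchases c ON c.customer_id = p.id

Result:
id | name  | amount 
---+-------+--------
1  | Grace | 1385.88
2  | Alice | 538.94 
3  | Dave  | 113.94 
4  | Grace | 1585.7 
5  | Grace | 126.15 
6  | Alice | 588.57 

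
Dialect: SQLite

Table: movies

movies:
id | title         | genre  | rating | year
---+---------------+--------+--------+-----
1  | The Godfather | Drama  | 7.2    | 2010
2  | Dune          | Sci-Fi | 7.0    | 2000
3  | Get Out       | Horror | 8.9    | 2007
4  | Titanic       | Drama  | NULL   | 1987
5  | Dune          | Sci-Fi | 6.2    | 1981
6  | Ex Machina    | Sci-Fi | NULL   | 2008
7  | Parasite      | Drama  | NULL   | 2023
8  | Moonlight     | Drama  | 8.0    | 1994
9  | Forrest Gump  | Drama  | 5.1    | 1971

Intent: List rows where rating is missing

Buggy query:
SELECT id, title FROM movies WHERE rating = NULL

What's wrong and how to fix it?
Bug: '= NULL' is always unknown in SQL three-valued logic, so no rows match

Fix: Replace '= NULL' with 'IS NULL'

Corrected query:
SELECT id, title FROM movies WHERE rating IS NULL

Result:
id | title     
---+-----------
4  | Titanic   
6  | Ex Machina
7  | Parasite  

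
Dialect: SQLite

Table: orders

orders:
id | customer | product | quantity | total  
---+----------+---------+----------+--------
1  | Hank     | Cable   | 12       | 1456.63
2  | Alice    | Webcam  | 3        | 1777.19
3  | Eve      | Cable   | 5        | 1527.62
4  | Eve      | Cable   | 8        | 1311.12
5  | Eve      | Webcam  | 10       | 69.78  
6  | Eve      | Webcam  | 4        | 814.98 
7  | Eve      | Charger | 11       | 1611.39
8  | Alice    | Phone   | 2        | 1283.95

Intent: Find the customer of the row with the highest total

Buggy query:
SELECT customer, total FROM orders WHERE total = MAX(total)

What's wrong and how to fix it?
Bug: MAX(total) is an aggregate and cannot be used directly in WHERE

Fix: Use a subquery: WHERE total = (SELECT MAX(total) FROM orders)

Corrected query:
SELECT customer, total FROM orders WHERE total = (SELECT MAX(total) FROM orders)

Result:
customer | total  
---------+--------
Alice    | 1777.19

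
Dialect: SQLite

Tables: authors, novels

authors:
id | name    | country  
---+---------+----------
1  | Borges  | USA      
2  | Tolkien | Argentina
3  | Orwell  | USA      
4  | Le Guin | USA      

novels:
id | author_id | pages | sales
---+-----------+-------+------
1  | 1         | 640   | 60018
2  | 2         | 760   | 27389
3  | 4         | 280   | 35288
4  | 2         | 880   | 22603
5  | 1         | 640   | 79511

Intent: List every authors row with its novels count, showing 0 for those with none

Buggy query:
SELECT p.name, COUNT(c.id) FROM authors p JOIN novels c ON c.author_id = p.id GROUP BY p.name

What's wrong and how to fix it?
Bug: INNER JOIN drops authors rows that have no matching novels rows

Fix: Use LEFT JOIN so parents without children still appear (COUNT(c.id) gives 0)

Corrected query:
SELECT p.name, COUNT(c.id) FROM authors p LEFT JOIN novels c ON c.author_id = p.id GROUP BY p.name

Result:
name    | COUNT(c.id)
--------+------------
Borges  | 2          
Le Guin | 1          
Orwell  | 0          
Tolkien | 2          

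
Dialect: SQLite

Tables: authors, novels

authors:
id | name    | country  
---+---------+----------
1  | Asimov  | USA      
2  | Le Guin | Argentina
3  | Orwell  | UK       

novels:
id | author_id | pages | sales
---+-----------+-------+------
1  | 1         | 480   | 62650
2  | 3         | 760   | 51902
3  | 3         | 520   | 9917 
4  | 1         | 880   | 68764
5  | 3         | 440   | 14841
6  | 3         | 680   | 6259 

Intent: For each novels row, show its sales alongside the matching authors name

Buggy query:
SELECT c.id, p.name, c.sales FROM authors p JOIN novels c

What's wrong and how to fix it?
Bug: Missing join condition: each novels row is matched to all authors rows instead of just its own

Fix: Specify the join condition linking the foreign key to the parent id

Corrected query:
SELECT c.id, p.name, c.sales FROM authors p JOIN novels c ON c.author_id = p.id

Result:
id | name   | sales
---+--------+------
1  | Asimov | 62650
2  | Orwell | 51902
3  | Orwell | 9917 
4  | Asimov | 68764
5  | Orwell | 14841
6  | Orwell | 6259 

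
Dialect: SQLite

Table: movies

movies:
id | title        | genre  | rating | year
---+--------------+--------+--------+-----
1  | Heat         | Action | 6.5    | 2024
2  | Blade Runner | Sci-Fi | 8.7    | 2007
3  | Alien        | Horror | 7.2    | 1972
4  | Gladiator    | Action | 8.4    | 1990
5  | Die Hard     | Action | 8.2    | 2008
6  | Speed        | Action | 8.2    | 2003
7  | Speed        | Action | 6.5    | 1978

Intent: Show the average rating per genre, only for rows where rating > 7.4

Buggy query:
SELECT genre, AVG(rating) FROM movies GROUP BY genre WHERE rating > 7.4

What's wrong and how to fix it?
Bug: Row-level WHERE must come before GROUP BY in the clause order

Fix: Place WHERE between FROM and GROUP BY

Corrected query:
SELECT genre, AVG(rating) FROM movies WHERE rating > 7.4 GROUP BY genre

Result:
genre  | AVG(rating)
-------+------------
Action | 8.266667   
Sci-Fi | 8.7        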